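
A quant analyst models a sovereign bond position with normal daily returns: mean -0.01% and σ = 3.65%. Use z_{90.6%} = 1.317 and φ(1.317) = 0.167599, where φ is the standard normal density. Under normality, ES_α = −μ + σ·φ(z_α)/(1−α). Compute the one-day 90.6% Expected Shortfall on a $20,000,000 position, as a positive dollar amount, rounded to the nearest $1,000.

Tail multiplier: φ(z)/(1−α) = 0.167599 / 0.094 = 1.783.
ES = −(-0.01%) + 3.65% × 1.783 = 6.518%.
On $20,000,000: 0.06518 × $20,000,000 = $1,303,600.

$1,304,000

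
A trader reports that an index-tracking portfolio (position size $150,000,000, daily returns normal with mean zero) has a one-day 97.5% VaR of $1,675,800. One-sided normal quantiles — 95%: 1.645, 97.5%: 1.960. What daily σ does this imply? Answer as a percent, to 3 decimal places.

VaR as a fraction: $1,675,800 / $150,000,000 = 1.117%.
σ = VaR / z = 1.117% / 1.960 = 0.570%.

0.570%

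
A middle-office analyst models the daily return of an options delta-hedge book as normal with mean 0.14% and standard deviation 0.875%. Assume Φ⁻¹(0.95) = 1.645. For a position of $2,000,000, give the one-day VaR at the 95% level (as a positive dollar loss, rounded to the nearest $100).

$26,000

VaR = −μ + z·σ = −(0.14%) + 1.645 × 0.875% = 1.299%.
On $2,000,000: 0.01299 × $2,000,000 = $25,980.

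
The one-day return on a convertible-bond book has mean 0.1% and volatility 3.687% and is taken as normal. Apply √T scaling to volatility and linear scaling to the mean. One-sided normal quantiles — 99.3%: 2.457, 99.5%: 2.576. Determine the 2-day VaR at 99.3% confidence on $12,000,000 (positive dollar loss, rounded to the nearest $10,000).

$1,510,000

σ_{2d} = 3.687% × √2 = 5.214%; μ_{2d} = 2 × 0.1% = 0.200%.
VaR = −(0.200%) + 2.457 × 5.214% = 12.611%.
On $12,000,000: 0.12611 × $12,000,000 = $1,513,320.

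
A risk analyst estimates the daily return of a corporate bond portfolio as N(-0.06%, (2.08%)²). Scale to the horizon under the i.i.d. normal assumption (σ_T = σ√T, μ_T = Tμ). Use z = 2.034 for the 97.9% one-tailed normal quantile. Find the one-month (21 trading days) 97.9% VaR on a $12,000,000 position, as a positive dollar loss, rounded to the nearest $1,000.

σ_{21d} = 2.08% × √21 = 9.532%; μ_{21d} = 21 × -0.06% = -1.260%.
VaR = −(-1.260%) + 2.034 × 9.532% = 20.648%.
On $12,000,000: 0.20648 × $12,000,000 = $2,477,760.

$2,478,000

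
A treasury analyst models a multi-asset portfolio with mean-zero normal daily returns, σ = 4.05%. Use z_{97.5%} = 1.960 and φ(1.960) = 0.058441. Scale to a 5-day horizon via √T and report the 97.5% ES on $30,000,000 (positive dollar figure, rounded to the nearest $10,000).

$6,350,000

σ_{5d} = 4.05% × √5 = 9.056%.
ES multiplier = φ(z)/(1−α) = 0.058441/0.025 = 2.338.
ES = 9.056% × 2.338 = 21.173%; on $30,000,000: $6,351,900.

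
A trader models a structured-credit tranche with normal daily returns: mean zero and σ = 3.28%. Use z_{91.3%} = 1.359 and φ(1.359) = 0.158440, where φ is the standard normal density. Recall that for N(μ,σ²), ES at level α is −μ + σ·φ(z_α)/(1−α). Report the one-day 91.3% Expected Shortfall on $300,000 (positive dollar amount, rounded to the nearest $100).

Tail multiplier: φ(z)/(1−α) = 0.158440 / 0.087 = 1.821.
ES = 3.28% × 1.821 = 5.973%.
On $300,000: 0.05973 × $300,000 = $17,919.

$17,900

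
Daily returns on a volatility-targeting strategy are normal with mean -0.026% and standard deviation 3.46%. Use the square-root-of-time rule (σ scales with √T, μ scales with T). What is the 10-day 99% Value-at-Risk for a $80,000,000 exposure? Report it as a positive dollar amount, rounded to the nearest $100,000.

$20,600,000

At 99%, z = 2.326.
σ_{10d} = 3.46% × √10 = 10.941%; μ_{10d} = 10 × -0.026% = -0.260%.
VaR = −(-0.260%) + 2.326 × 10.941% = 25.709%.
On $80,000,000: 0.25709 × $80,000,000 = $20,567,200.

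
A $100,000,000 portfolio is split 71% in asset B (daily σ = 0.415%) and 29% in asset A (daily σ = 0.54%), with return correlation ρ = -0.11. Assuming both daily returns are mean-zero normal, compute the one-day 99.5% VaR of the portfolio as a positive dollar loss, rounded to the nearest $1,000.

σ_p² = 0.71²·0.415² + 0.29²·0.54² + 2·-0.11·0.71·0.29·0.415·0.54 = 0.1012 (%²).
σ_p = √0.1012 = 0.318%.
At 99.5%, z = 2.576.
VaR = 2.576 × 0.318% = 0.819%; on $100,000,000 that is $819,000.

$819,000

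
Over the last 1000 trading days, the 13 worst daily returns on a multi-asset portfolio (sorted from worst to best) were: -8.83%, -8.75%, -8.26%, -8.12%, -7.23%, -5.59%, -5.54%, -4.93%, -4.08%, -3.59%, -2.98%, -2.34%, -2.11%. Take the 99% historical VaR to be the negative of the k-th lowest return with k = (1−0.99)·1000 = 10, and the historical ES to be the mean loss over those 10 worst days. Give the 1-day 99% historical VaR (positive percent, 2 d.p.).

k = 10; the 10th lowest return is -3.59%, so VaR = 3.59%.

3.59%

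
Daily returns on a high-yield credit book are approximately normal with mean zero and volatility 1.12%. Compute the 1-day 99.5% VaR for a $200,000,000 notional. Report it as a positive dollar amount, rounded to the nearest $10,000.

At 99.5% one-sided, z = 2.576.
VaR = z·σ = 2.576 × 1.12% = 2.885%.
On $200,000,000: 0.02885 × $200,000,000 = $5,770,000.

$5,770,000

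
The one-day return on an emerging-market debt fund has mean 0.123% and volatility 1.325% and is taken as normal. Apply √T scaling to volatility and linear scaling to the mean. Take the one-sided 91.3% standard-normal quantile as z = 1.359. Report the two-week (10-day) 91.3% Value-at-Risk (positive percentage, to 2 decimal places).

4.46%

σ_{10d} = 1.325% × √10 = 4.190%; μ_{10d} = 10 × 0.123% = 1.230%.
VaR = −(1.230%) + 1.359 × 4.190% = 4.464%.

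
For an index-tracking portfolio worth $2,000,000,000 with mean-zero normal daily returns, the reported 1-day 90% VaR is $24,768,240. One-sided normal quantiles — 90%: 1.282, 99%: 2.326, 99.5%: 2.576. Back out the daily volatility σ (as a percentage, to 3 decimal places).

0.966%

VaR as a fraction: $24,768,240 / $2,000,000,000 = 1.238%.
σ = VaR / z = 1.238% / 1.282 = 0.966%.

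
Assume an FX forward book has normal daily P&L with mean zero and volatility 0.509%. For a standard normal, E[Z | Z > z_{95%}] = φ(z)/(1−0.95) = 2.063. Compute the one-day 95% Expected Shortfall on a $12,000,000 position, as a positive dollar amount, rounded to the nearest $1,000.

$126,000

ES = 0.509% × 2.063 = 1.050%.
On $12,000,000: 0.01050 × $12,000,000 = $126,000.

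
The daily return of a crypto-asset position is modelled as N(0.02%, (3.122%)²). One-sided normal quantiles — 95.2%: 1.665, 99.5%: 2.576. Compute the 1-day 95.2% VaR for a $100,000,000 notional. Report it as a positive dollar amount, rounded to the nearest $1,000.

$5,178,000

VaR = −μ + z·σ = −(0.02%) + 1.665 × 3.122% = 5.178%.
On $100,000,000: 0.05178 × $100,000,000 = $5,178,000.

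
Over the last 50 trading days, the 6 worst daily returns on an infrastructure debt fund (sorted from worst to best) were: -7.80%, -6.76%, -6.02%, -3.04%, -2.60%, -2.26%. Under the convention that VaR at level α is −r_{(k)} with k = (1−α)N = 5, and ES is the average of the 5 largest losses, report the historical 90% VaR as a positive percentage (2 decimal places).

k = 5; the 5th lowest return is -2.60%, so VaR = 2.60%.

2.60%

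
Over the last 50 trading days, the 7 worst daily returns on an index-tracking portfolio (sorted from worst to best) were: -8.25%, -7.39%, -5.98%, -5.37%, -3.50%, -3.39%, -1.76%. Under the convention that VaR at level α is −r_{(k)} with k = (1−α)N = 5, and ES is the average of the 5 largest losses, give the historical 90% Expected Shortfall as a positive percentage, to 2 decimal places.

The 5 worst returns sum to -30.49%.
ES = −(-30.49%) / 5 = 6.098% ≈ 6.10%.

6.10%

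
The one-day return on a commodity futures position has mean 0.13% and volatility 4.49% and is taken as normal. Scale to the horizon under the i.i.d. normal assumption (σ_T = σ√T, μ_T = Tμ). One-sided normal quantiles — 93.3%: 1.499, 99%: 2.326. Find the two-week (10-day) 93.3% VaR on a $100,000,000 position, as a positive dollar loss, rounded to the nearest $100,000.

$20,000,000

σ_{10d} = 4.49% × √10 = 14.199%; μ_{10d} = 10 × 0.13% = 1.300%.
VaR = −(1.300%) + 1.499 × 14.199% = 19.984%.
On $100,000,000: 0.19984 × $100,000,000 = $19,984,000.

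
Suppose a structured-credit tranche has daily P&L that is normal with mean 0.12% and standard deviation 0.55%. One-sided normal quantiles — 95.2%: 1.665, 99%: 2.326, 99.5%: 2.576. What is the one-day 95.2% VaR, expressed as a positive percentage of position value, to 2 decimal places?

0.80%

VaR = −μ + z·σ = −(0.12%) + 1.665 × 0.55% = 0.796%.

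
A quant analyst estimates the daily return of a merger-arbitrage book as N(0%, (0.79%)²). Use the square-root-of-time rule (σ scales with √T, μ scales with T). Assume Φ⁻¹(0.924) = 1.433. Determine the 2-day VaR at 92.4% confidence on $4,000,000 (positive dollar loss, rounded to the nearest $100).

$64,000

σ_{2d} = 0.79% × √2 = 1.117%.
VaR = 1.433 × 1.117% = 1.601%.
On $4,000,000: 0.01601 × $4,000,000 = $64,040.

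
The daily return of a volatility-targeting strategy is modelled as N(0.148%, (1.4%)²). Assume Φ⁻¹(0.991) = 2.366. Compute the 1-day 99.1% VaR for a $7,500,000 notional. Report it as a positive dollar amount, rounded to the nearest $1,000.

VaR = −μ + z·σ = −(0.148%) + 2.366 × 1.4% = 3.164%.
On $7,500,000: 0.03164 × $7,500,000 = $237,300.

$237,000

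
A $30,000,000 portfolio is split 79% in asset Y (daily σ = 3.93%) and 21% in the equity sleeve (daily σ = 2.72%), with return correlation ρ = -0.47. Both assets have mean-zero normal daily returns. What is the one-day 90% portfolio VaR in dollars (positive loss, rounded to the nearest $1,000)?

$1,108,000

σ_p² = 0.79²·3.93² + 0.21²·2.72² + 2·-0.47·0.79·0.21·3.93·2.72 = 8.2984 (%²).
σ_p = √8.2984 = 2.881%.
At 90%, z = 1.282.
VaR = 1.282 × 2.881% = 3.693%; on $30,000,000 that is $1,107,900.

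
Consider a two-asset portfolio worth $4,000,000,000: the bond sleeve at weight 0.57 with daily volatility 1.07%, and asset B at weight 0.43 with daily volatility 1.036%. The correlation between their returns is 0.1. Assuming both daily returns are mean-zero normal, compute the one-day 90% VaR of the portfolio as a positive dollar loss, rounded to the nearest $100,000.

$40,500,000

σ_p² = 0.57²·1.07² + 0.43²·1.036² + 2·0.1·0.57·0.43·1.07·1.036 = 0.6248 (%²).
σ_p = √0.6248 = 0.790%.
At 90%, z = 1.282.
VaR = 1.282 × 0.790% = 1.013%; on $4,000,000,000 that is $40,520,000.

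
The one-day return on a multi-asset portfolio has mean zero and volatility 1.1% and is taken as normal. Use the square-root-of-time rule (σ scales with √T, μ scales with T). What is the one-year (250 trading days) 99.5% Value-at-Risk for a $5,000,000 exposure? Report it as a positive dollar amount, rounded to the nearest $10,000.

At 99.5%, z = 2.576.
σ_{250d} = 1.1% × √250 = 17.393%.
VaR = 2.576 × 17.393% = 44.804%.
On $5,000,000: 0.44804 × $5,000,000 = $2,240,200.

$2,240,000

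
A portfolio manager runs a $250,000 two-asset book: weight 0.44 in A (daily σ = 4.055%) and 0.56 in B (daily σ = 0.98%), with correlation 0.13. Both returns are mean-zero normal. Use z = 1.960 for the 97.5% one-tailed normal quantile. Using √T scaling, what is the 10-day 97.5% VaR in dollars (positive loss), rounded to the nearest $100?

σ_p = √(0.44²·4.055² + 0.56²·0.98² + 2·0.13·0.44·0.56·4.055·0.98) = 1.934%.
σ_{10d} = 1.934% × √10 = 6.116%.
VaR = 1.960 × 6.116% = 11.987%; on $250,000 that is $29,968.

$30,000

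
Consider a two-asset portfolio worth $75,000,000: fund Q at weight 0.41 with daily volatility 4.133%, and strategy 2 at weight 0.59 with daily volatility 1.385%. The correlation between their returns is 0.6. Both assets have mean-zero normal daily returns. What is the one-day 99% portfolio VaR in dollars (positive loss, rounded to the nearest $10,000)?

$3,980,000

σ_p² = 0.41²·4.133² + 0.59²·1.385² + 2·0.6·0.41·0.59·4.133·1.385 = 5.2008 (%²).
σ_p = √5.2008 = 2.281%.
At 99%, z = 2.326.
VaR = 2.326 × 2.281% = 5.306%; on $75,000,000 that is $3,979,500.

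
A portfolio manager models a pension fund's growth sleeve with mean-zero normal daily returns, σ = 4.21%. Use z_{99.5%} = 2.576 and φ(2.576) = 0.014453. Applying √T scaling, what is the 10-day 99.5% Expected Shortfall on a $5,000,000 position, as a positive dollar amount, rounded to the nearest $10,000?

$1,920,000

σ_{10d} = 4.21% × √10 = 13.313%.
ES multiplier = φ(z)/(1−α) = 0.014453/0.005 = 2.891.
ES = 13.313% × 2.891 = 38.488%; on $5,000,000: $1,924,400.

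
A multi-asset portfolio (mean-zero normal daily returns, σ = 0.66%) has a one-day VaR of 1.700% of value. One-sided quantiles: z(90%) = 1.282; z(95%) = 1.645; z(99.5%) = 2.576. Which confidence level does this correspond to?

Implied z = VaR/σ = 1.700 / 0.66 = 2.576.
This matches z(99.5%) = 2.576.

99.5%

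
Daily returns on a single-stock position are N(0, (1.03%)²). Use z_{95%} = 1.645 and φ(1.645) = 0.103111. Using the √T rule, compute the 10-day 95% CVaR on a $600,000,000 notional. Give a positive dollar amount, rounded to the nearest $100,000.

$40,300,000

σ_{10d} = 1.03% × √10 = 3.257%.
ES multiplier = φ(z)/(1−α) = 0.103111/0.05 = 2.062.
ES = 3.257% × 2.062 = 6.716%; on $600,000,000: $40,296,000.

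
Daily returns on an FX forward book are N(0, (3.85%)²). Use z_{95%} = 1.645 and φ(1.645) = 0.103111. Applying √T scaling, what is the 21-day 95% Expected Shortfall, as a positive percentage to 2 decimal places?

σ_{21d} = 3.85% × √21 = 17.643%.
ES multiplier = φ(z)/(1−α) = 0.103111/0.05 = 2.062.
ES = 17.643% × 2.062 = 36.380%.

36.38%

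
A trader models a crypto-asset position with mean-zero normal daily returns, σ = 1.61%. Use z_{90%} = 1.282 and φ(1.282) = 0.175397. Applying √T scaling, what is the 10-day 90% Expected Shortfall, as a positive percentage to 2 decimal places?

8.93%

σ_{10d} = 1.61% × √10 = 5.091%.
ES multiplier = φ(z)/(1−α) = 0.175397/0.1 = 1.754.
ES = 5.091% × 1.754 = 8.930%.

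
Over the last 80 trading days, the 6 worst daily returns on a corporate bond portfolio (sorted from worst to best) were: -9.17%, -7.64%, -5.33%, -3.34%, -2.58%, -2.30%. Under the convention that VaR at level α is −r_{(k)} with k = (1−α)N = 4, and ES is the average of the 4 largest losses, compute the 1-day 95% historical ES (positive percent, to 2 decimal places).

6.37%

The 4 worst returns sum to -25.48%.
ES = −(-25.48%) / 4 = 6.37%.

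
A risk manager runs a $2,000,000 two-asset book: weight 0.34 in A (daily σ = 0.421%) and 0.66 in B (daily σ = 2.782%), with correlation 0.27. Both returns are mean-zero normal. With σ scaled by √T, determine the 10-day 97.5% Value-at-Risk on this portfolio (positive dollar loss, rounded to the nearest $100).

$233,000

σ_p = √(0.34²·0.421² + 0.66²·2.782² + 2·0.27·0.34·0.66·0.421·2.782) = 1.880%.
σ_{10d} = 1.880% × √10 = 5.945%.
z(97.5%) = 1.960.
VaR = 1.960 × 5.945% = 11.652%; on $2,000,000 that is $233,040.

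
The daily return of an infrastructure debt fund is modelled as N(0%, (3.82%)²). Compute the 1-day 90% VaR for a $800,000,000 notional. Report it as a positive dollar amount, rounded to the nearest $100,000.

At 90% one-sided, z = 1.282.
VaR = z·σ = 1.282 × 3.82% = 4.897%.
On $800,000,000: 0.04897 × $800,000,000 = $39,176,000.

$39,200,000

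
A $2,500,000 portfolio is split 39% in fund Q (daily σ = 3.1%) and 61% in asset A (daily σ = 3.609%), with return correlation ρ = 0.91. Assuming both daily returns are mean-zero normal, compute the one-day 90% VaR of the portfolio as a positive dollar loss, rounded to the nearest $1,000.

σ_p² = 0.39²·3.1² + 0.61²·3.609² + 2·0.91·0.39·0.61·3.1·3.609 = 11.1524 (%²).
σ_p = √11.1524 = 3.340%.
At 90%, z = 1.282.
VaR = 1.282 × 3.340% = 4.282%; on $2,500,000 that is $107,050.

$107,000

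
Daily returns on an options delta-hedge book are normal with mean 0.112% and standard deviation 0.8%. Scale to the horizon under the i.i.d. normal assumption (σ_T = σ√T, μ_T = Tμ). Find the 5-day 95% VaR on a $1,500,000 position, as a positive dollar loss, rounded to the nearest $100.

At 95%, z = 1.645.
σ_{5d} = 0.8% × √5 = 1.789%; μ_{5d} = 5 × 0.112% = 0.560%.
VaR = −(0.560%) + 1.645 × 1.789% = 2.383%.
On $1,500,000: 0.02383 × $1,500,000 = $35,745.

$35,700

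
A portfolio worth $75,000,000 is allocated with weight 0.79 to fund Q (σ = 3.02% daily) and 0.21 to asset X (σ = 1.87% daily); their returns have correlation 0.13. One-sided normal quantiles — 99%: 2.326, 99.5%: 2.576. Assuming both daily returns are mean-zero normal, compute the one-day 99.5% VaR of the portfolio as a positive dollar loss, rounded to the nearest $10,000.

σ_p² = 0.79²·3.02² + 0.21²·1.87² + 2·0.13·0.79·0.21·3.02·1.87 = 6.0898 (%²).
σ_p = √6.0898 = 2.468%.
VaR = 2.576 × 2.468% = 6.358%; on $75,000,000 that is $4,768,500.

$4,770,000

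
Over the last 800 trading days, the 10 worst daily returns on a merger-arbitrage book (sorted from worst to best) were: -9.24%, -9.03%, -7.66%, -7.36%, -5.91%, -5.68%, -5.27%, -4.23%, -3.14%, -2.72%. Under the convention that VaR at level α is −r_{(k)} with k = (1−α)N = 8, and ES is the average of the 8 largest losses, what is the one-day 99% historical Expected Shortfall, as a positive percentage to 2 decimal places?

6.80%

The 8 worst returns sum to -54.38%.
ES = −(-54.38%) / 8 = 6.7975% ≈ 6.80%.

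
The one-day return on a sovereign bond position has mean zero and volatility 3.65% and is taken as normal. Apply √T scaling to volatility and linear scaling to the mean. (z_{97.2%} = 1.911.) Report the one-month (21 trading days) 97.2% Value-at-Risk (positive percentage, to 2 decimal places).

σ_{21d} = 3.65% × √21 = 16.726%.
VaR = 1.911 × 16.726% = 31.963%.

31.96%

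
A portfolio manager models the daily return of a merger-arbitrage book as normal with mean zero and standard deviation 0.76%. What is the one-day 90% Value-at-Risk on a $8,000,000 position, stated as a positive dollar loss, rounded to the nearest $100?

At 90% one-sided, z = 1.282.
VaR = z·σ = 1.282 × 0.76% = 0.974%.
On $8,000,000: 0.00974 × $8,000,000 = $77,920.

$77,900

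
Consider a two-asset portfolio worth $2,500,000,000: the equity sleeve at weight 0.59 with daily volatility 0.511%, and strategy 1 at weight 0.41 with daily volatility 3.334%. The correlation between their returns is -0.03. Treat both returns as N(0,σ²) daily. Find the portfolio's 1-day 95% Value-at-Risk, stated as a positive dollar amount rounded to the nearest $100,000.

$57,200,000

σ_p² = 0.59²·0.511² + 0.41²·3.334² + 2·-0.03·0.59·0.41·0.511·3.334 = 1.9347 (%²).
σ_p = √1.9347 = 1.391%.
At 95%, z = 1.645.
VaR = 1.645 × 1.391% = 2.288%; on $2,500,000,000 that is $57,200,000.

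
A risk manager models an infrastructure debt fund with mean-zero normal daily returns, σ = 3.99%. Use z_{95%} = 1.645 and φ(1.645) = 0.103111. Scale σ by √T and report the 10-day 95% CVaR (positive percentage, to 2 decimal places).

26.02%

σ_{10d} = 3.99% × √10 = 12.617%.
ES multiplier = φ(z)/(1−α) = 0.103111/0.05 = 2.062.
ES = 12.617% × 2.062 = 26.016%.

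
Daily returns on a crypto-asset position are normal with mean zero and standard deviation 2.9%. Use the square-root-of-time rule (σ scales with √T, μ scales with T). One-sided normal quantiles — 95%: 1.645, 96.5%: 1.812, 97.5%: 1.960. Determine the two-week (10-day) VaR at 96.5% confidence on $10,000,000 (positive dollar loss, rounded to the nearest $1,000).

σ_{10d} = 2.9% × √10 = 9.171%.
VaR = 1.812 × 9.171% = 16.618%.
On $10,000,000: 0.16618 × $10,000,000 = $1,661,800.

$1,662,000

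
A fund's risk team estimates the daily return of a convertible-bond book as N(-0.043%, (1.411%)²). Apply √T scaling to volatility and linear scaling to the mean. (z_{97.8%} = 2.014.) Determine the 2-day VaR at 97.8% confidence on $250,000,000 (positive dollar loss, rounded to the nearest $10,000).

$10,260,000

σ_{2d} = 1.411% × √2 = 1.995%; μ_{2d} = 2 × -0.043% = -0.086%.
VaR = −(-0.086%) + 2.014 × 1.995% = 4.104%.
On $250,000,000: 0.04104 × $250,000,000 = $10,260,000.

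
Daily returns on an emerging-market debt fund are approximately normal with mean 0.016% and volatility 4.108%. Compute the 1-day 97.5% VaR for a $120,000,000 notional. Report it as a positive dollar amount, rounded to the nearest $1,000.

$9,643,000

At 97.5% one-sided, z = 1.960.
VaR = −μ + z·σ = −(0.016%) + 1.960 × 4.108% = 8.036%.
On $120,000,000: 0.08036 × $120,000,000 = $9,643,200.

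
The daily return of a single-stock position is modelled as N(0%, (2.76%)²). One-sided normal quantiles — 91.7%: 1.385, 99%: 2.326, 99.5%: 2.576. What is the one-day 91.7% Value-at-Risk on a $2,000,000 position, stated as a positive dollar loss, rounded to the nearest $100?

$76,500

VaR = z·σ = 1.385 × 2.76% = 3.823%.
On $2,000,000: 0.03823 × $2,000,000 = $76,460.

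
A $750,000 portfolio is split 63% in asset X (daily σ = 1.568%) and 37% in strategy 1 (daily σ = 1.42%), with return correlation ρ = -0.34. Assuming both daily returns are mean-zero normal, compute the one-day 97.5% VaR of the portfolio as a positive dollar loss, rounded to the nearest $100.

$13,900

σ_p² = 0.63²·1.568² + 0.37²·1.42² + 2·-0.34·0.63·0.37·1.568·1.42 = 0.8989 (%²).
σ_p = √0.8989 = 0.948%.
At 97.5%, z = 1.960.
VaR = 1.960 × 0.948% = 1.858%; on $750,000 that is $13,935.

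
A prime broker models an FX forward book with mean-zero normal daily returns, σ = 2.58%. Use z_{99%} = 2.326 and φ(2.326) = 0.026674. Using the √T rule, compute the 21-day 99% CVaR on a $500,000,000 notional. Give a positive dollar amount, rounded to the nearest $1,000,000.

$158,000,000

σ_{21d} = 2.58% × √21 = 11.823%.
ES multiplier = φ(z)/(1−α) = 0.026674/0.01 = 2.667.
ES = 11.823% × 2.667 = 31.532%; on $500,000,000: $157,660,000.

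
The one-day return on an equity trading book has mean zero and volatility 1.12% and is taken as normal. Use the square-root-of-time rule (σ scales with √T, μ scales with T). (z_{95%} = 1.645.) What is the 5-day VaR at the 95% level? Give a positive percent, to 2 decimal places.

4.12%

σ_{5d} = 1.12% × √5 = 2.504%.
VaR = 1.645 × 2.504% = 4.119%.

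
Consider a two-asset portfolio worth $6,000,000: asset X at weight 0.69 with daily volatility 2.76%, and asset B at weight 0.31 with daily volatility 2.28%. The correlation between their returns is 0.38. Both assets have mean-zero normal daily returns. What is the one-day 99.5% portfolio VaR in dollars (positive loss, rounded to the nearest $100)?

$350,700

σ_p² = 0.69²·2.76² + 0.31²·2.28² + 2·0.38·0.69·0.31·2.76·2.28 = 5.1493 (%²).
σ_p = √5.1493 = 2.269%.
At 99.5%, z = 2.576.
VaR = 2.576 × 2.269% = 5.845%; on $6,000,000 that is $350,700.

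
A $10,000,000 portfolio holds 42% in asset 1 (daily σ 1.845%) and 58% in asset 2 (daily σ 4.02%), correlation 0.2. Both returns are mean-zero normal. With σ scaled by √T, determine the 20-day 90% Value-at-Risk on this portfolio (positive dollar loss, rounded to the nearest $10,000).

σ_p = √(0.42²·1.845² + 0.58²·4.02² + 2·0.2·0.42·0.58·1.845·4.02) = 2.600%.
σ_{20d} = 2.600% × √20 = 11.628%.
z(90%) = 1.282.
VaR = 1.282 × 11.628% = 14.907%; on $10,000,000 that is $1,490,700.

$1,490,000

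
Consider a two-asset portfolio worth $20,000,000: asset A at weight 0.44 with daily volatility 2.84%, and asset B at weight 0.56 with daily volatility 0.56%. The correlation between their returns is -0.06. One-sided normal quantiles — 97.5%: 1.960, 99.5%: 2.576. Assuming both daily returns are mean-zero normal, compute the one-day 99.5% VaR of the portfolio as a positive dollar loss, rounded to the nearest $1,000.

σ_p² = 0.44²·2.84² + 0.56²·0.56² + 2·-0.06·0.44·0.56·2.84·0.56 = 1.6128 (%²).
σ_p = √1.6128 = 1.270%.
VaR = 2.576 × 1.270% = 3.272%; on $20,000,000 that is $654,400.

$654,000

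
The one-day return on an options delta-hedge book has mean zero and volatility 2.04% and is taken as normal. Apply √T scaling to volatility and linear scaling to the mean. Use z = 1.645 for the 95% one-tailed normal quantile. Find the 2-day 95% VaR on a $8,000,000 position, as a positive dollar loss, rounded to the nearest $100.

σ_{2d} = 2.04% × √2 = 2.885%.
VaR = 1.645 × 2.885% = 4.746%.
On $8,000,000: 0.04746 × $8,000,000 = $379,680.

$379,700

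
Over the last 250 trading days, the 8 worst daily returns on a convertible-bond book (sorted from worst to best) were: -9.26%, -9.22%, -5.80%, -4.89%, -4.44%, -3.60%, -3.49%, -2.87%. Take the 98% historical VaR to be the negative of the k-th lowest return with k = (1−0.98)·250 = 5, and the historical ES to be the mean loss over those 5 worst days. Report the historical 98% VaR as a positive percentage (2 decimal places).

k = 5; the 5th lowest return is -4.44%, so VaR = 4.44%.

4.44%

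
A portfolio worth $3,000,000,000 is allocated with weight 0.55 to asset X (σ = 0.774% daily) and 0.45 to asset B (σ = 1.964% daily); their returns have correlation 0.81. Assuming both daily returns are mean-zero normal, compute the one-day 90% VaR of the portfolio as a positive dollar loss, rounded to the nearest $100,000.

$48,200,000

σ_p² = 0.55²·0.774² + 0.45²·1.964² + 2·0.81·0.55·0.45·0.774·1.964 = 1.5718 (%²).
σ_p = √1.5718 = 1.254%.
At 90%, z = 1.282.
VaR = 1.282 × 1.254% = 1.608%; on $3,000,000,000 that is $48,240,000.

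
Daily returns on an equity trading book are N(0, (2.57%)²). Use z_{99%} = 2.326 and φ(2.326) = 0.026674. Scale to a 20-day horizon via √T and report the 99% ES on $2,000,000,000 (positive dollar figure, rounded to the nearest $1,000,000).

σ_{20d} = 2.57% × √20 = 11.493%.
ES multiplier = φ(z)/(1−α) = 0.026674/0.01 = 2.667.
ES = 11.493% × 2.667 = 30.652%; on $2,000,000,000: $613,040,000.

$613,000,000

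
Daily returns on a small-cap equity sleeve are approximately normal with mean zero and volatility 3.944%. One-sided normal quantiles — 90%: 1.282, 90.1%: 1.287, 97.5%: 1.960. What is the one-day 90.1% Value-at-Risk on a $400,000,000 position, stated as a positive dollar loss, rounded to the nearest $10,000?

$20,300,000

VaR = z·σ = 1.287 × 3.944% = 5.076%.
On $400,000,000: 0.05076 × $400,000,000 = $20,304,000.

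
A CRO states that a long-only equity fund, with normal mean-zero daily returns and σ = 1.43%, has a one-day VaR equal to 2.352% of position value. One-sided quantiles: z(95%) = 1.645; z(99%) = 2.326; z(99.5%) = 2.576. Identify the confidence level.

95%

Implied z = VaR/σ = 2.352 / 1.43 = 1.645.
This matches z(95%) = 1.645.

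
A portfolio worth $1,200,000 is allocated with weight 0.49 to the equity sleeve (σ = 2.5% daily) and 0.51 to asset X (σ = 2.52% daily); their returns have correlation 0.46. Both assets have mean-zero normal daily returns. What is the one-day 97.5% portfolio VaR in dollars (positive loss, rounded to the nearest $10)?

σ_p² = 0.49²·2.5² + 0.51²·2.52² + 2·0.46·0.49·0.51·2.5·2.52 = 4.6008 (%²).
σ_p = √4.6008 = 2.145%.
At 97.5%, z = 1.960.
VaR = 1.960 × 2.145% = 4.204%; on $1,200,000 that is $50,448.

$50,450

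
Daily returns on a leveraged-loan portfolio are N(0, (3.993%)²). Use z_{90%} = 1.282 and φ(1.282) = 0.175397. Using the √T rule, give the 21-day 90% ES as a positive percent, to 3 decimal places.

32.095%

σ_{21d} = 3.993% × √21 = 18.298%.
ES multiplier = φ(z)/(1−α) = 0.175397/0.1 = 1.754.
ES = 18.298% × 1.754 = 32.095%.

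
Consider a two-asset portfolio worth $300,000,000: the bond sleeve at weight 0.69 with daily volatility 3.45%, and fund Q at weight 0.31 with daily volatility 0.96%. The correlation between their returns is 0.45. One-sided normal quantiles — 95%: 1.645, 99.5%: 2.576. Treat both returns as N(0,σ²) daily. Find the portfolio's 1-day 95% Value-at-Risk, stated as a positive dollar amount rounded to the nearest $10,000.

σ_p² = 0.69²·3.45² + 0.31²·0.96² + 2·0.45·0.69·0.31·3.45·0.96 = 6.3929 (%²).
σ_p = √6.3929 = 2.528%.
VaR = 1.645 × 2.528% = 4.159%; on $300,000,000 that is $12,477,000.

$12,480,000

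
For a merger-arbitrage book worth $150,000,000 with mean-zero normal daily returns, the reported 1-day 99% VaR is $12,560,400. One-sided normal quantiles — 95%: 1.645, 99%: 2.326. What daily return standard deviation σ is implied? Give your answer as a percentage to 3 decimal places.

VaR as a fraction: $12,560,400 / $150,000,000 = 8.374%.
σ = VaR / z = 8.374% / 2.326 = 3.600%.

3.600%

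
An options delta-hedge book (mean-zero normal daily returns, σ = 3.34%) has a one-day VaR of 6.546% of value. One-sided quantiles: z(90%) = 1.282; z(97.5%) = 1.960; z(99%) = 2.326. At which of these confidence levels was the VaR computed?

Implied z = VaR/σ = 6.546 / 3.34 = 1.960.
This matches z(97.5%) = 1.960.

97.5%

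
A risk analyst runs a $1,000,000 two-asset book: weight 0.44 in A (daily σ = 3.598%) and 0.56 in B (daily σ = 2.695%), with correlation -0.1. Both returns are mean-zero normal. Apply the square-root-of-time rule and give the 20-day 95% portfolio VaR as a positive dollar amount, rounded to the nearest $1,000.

$153,000

σ_p = √(0.44²·3.598² + 0.56²·2.695² + 2·-0.1·0.44·0.56·3.598·2.695) = 2.075%.
σ_{20d} = 2.075% × √20 = 9.280%.
z(95%) = 1.645.
VaR = 1.645 × 9.280% = 15.266%; on $1,000,000 that is $152,660.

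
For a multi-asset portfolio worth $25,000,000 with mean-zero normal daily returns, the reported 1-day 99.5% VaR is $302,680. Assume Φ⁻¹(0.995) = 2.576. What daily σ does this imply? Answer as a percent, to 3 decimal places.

VaR as a fraction: $302,680 / $25,000,000 = 1.211%.
σ = VaR / z = 1.211% / 2.576 = 0.470%.

0.470%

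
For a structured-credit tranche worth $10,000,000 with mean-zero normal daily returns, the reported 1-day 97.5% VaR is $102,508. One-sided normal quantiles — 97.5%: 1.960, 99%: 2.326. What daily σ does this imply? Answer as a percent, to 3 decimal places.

0.523%

VaR as a fraction: $102,508 / $10,000,000 = 1.025%.
σ = VaR / z = 1.025% / 1.960 = 0.523%.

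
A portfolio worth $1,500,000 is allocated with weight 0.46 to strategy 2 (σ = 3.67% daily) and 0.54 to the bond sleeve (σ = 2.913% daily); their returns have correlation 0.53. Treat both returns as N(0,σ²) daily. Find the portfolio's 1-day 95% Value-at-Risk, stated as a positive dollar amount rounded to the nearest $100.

$70,400

σ_p² = 0.46²·3.67² + 0.54²·2.913² + 2·0.53·0.46·0.54·3.67·2.913 = 8.1393 (%²).
σ_p = √8.1393 = 2.853%.
At 95%, z = 1.645.
VaR = 1.645 × 2.853% = 4.693%; on $1,500,000 that is $70,395.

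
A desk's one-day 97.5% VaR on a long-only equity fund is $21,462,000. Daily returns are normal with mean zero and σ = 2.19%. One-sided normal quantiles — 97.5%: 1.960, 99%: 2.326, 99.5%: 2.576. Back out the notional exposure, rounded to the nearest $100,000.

VaR as a fraction of value: z·σ = 1.960 × 2.19% = 4.2924%.
Position = $21,462,000 / 0.042924 = $500,000,000.

$500,000,000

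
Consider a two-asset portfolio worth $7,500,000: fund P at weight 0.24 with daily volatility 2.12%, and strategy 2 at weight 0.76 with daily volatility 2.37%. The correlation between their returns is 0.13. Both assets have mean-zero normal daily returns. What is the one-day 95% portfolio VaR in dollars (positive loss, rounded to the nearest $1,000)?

$239,000

σ_p² = 0.24²·2.12² + 0.76²·2.37² + 2·0.13·0.24·0.76·2.12·2.37 = 3.7415 (%²).
σ_p = √3.7415 = 1.934%.
At 95%, z = 1.645.
VaR = 1.645 × 1.934% = 3.181%; on $7,500,000 that is $238,575.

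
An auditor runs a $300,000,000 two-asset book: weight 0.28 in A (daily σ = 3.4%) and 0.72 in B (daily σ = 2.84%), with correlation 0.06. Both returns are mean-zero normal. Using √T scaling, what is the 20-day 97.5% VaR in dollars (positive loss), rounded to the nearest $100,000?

$60,700,000

σ_p = √(0.28²·3.4² + 0.72²·2.84² + 2·0.06·0.28·0.72·3.4·2.84) = 2.307%.
σ_{20d} = 2.307% × √20 = 10.317%.
z(97.5%) = 1.960.
VaR = 1.960 × 10.317% = 20.221%; on $300,000,000 that is $60,663,000.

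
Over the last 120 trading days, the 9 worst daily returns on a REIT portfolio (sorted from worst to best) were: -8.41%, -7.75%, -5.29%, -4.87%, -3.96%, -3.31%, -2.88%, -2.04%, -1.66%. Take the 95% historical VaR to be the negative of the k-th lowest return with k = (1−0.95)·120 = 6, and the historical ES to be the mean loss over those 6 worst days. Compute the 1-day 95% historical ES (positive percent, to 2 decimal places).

The 6 worst returns sum to -33.59%.
ES = −(-33.59%) / 6 = 5.5983…% ≈ 5.60%.

5.60%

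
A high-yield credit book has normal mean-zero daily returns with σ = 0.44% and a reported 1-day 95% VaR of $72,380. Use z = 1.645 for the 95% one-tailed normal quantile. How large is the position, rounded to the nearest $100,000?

$10,000,000

VaR as a fraction of value: z·σ = 1.645 × 0.44% = 0.7238%.
Position = $72,380 / 0.007238 = $10,000,000.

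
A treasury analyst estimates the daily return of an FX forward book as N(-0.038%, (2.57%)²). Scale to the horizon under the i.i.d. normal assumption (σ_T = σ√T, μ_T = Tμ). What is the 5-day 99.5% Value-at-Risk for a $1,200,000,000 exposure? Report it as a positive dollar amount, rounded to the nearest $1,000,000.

$180,000,000

At 99.5%, z = 2.576.
σ_{5d} = 2.57% × √5 = 5.747%; μ_{5d} = 5 × -0.038% = -0.190%.
VaR = −(-0.190%) + 2.576 × 5.747% = 14.994%.
On $1,200,000,000: 0.14994 × $1,200,000,000 = $179,928,000.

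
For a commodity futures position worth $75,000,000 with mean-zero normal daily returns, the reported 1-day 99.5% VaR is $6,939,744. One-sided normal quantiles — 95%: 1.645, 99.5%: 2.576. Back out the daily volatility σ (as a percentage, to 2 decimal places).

3.59%

VaR as a fraction: $6,939,744 / $75,000,000 = 9.253%.
σ = VaR / z = 9.253% / 2.576 = 3.592%.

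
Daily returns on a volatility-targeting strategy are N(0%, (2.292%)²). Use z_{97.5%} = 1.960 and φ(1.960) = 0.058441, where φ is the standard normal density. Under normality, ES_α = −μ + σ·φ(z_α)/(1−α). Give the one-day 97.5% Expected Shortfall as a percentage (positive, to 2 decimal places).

5.36%

Tail multiplier: φ(z)/(1−α) = 0.058441 / 0.025 = 2.338.
ES = 2.292% × 2.338 = 5.359%.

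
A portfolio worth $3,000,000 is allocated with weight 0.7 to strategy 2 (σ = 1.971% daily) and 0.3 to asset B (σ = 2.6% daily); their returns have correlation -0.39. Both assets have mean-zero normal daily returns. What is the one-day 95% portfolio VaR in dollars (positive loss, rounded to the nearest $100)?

σ_p² = 0.7²·1.971² + 0.3²·2.6² + 2·-0.39·0.7·0.3·1.971·2.6 = 1.6726 (%²).
σ_p = √1.6726 = 1.293%.
At 95%, z = 1.645.
VaR = 1.645 × 1.293% = 2.127%; on $3,000,000 that is $63,810.

$63,800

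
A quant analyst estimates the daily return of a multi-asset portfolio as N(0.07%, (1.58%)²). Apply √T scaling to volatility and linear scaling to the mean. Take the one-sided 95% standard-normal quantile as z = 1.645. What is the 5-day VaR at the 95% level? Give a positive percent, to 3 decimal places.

σ_{5d} = 1.58% × √5 = 3.533%; μ_{5d} = 5 × 0.07% = 0.350%.
VaR = −(0.350%) + 1.645 × 3.533% = 5.462%.

5.462%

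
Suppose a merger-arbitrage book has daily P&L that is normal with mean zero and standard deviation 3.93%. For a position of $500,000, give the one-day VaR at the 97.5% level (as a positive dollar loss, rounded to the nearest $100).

At 97.5% one-sided, z = 1.960.
VaR = z·σ = 1.960 × 3.93% = 7.703%.
On $500,000: 0.07703 × $500,000 = $38,515.

$38,500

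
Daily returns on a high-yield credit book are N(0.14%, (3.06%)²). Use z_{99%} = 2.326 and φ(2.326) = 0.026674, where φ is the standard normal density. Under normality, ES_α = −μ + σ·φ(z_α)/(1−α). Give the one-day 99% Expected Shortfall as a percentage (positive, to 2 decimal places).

8.02%

Tail multiplier: φ(z)/(1−α) = 0.026674 / 0.01 = 2.667.
ES = −(0.14%) + 3.06% × 2.667 = 8.021%.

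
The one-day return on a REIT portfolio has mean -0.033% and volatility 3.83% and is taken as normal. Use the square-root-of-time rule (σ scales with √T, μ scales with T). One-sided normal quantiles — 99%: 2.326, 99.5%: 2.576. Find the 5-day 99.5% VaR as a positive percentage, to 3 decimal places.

σ_{5d} = 3.83% × √5 = 8.564%; μ_{5d} = 5 × -0.033% = -0.165%.
VaR = −(-0.165%) + 2.576 × 8.564% = 22.226%.

22.226%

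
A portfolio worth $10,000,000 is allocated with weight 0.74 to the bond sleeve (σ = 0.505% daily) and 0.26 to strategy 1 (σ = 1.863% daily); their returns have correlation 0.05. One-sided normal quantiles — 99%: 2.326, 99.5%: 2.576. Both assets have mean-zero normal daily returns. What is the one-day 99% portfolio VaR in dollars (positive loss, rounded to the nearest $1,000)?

σ_p² = 0.74²·0.505² + 0.26²·1.863² + 2·0.05·0.74·0.26·0.505·1.863 = 0.3924 (%²).
σ_p = √0.3924 = 0.626%.
VaR = 2.326 × 0.626% = 1.456%; on $10,000,000 that is $145,600.

$146,000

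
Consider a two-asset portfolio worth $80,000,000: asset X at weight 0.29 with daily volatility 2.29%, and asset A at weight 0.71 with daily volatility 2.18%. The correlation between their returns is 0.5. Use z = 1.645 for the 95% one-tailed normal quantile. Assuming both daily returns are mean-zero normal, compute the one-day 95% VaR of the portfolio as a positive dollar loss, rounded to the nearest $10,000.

$2,590,000

σ_p² = 0.29²·2.29² + 0.71²·2.18² + 2·0.5·0.29·0.71·2.29·2.18 = 3.8646 (%²).
σ_p = √3.8646 = 1.966%.
VaR = 1.645 × 1.966% = 3.234%; on $80,000,000 that is $2,587,200.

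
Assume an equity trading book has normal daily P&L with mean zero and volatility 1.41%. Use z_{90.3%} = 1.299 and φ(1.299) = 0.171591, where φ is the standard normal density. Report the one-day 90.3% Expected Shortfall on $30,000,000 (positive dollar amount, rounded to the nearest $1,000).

$748,000

Tail multiplier: φ(z)/(1−α) = 0.171591 / 0.097 = 1.769.
ES = 1.41% × 1.769 = 2.494%.
On $30,000,000: 0.02494 × $30,000,000 = $748,200.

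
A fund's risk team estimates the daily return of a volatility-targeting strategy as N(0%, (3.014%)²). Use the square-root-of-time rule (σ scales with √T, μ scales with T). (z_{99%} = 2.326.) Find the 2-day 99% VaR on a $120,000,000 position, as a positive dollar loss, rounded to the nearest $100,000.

$11,900,000

σ_{2d} = 3.014% × √2 = 4.262%.
VaR = 2.326 × 4.262% = 9.913%.
On $120,000,000: 0.09913 × $120,000,000 = $11,895,600.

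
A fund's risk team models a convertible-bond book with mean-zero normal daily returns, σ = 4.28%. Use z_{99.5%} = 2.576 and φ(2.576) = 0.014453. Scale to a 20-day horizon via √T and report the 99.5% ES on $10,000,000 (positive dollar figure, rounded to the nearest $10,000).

$5,530,000

σ_{20d} = 4.28% × √20 = 19.141%.
ES multiplier = φ(z)/(1−α) = 0.014453/0.005 = 2.891.
ES = 19.141% × 2.891 = 55.337%; on $10,000,000: $5,533,700.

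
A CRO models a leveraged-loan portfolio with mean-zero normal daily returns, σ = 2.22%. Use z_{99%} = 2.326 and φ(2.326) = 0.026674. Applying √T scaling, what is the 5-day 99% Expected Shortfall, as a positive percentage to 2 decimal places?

σ_{5d} = 2.22% × √5 = 4.964%.
ES multiplier = φ(z)/(1−α) = 0.026674/0.01 = 2.667.
ES = 4.964% × 2.667 = 13.239%.

13.24%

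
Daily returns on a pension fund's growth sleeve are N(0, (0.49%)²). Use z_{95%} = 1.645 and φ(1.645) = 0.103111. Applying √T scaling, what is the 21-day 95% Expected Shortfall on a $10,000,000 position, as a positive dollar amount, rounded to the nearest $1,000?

σ_{21d} = 0.49% × √21 = 2.245%.
ES multiplier = φ(z)/(1−α) = 0.103111/0.05 = 2.062.
ES = 2.245% × 2.062 = 4.629%; on $10,000,000: $462,900.

$463,000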